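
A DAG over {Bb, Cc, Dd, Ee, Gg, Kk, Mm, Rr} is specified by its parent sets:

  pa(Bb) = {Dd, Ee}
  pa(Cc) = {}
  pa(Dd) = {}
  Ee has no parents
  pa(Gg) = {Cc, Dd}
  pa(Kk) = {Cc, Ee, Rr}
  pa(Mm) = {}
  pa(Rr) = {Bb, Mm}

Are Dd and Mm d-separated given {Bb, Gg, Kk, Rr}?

Yes — Dd and Mm are d-separated given {Bb, Gg, Kk, Rr}.

There are 4 undirected paths between Dd and Mm; checking each against the conditioning set {Bb, Gg, Kk, Rr}:
Path 1: Dd → Bb → Rr ← Mm
  Bb is a chain here and Bb is conditioned on, so the path is blocked at Bb.
Path 2: Dd → Bb ← Ee → Kk ← Rr ← Mm
  Rr is a chain here and Rr is conditioned on, so the path is blocked at Rr.
Path 3: Dd → Gg ← Cc → Kk ← Rr ← Mm
  Rr is a chain here and Rr is conditioned on, so the path is blocked at Rr.
Path 4: Dd → Gg ← Cc → Kk ← Ee → Bb → Rr ← Mm
  Bb is a chain here and Bb is conditioned on, so the path is blocked at Bb.
Since every path is blocked, d-separation holds.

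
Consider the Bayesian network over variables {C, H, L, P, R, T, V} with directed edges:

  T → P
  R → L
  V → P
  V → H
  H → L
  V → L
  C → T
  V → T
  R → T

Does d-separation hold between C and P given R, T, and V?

4 paths connect C and P; each must be blocked for d-separation to hold:
Path 1: C → T ← R → L ← V → P
  R is a fork here and R is conditioned on, so the path is blocked at R.
Path 2: C → T ← R → L ← H ← V → P
  R is a fork here and R is conditioned on, so the path is blocked at R.
Path 3: C → T ← V → P
  V is a fork here and V is conditioned on, so the path is blocked at V.
Path 4: C → T → P
  T is a chain here and T is conditioned on, so the path is blocked at T.
All paths are blocked; C ⊥ P | {R, T, V} holds.

Yes — C and P are d-separated given {R, T, V}.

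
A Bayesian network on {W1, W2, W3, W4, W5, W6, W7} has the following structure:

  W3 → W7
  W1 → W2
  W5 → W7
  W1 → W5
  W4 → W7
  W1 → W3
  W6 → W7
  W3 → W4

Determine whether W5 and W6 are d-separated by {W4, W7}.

No

There are 3 undirected paths between W5 and W6; checking each against the conditioning set {W4, W7}:
Path 1: W5 → W7 ← W6
  W7 is a collider and W7 is conditioned on, which opens it — no node blocks this path, so it is active.
Path 2: W5 ← W1 → W3 → W4 → W7 ← W6
  W4 is a chain here and W4 is conditioned on, so the path is blocked at W4.
Path 3: W5 ← W1 → W3 → W7 ← W6
  W1 is a fork and W1 is not conditioned on; W3 is a chain and W3 is not conditioned on; W7 is a collider and W7 is conditioned on, which opens it — no node blocks this path, so it is active.
At least one path is unblocked, so d-separation fails.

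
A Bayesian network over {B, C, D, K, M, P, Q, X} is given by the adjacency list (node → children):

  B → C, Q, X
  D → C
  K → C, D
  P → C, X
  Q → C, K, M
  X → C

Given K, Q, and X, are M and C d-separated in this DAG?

Yes

6 paths connect M and C; each must be blocked for d-separation to hold:
  1. M ← Q → C — Q:fork[blocks] ⇒ blocked
  2. M ← Q → K → C — Q:fork[blocks]; K:chain[blocks] ⇒ blocked
  3. M ← Q → K → D → C — Q:fork[blocks]; K:chain[blocks]; D:chain[open] ⇒ blocked
  4. M ← Q ← B → C — Q:chain[blocks]; B:fork[open] ⇒ blocked
  5. M ← Q ← B → X → C — Q:chain[blocks]; B:fork[open]; X:chain[blocks] ⇒ blocked
  6. M ← Q ← B → X ← P → C — Q:chain[blocks]; B:fork[open]; X:collider[open]; P:fork[open] ⇒ blocked
Every path is blocked, so M and C are d-separated given {K, Q, X}.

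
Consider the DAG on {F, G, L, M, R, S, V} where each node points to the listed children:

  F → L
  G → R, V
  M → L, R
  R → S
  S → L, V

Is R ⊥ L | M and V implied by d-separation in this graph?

No — R and L are not d-separated given {M, V}.

3 paths connect R and L; each must be blocked for d-separation to hold:
  1. R ← G → V ← S → L — G:fork[open]; V:collider[open]; S:fork[open] ⇒ active
  2. R ← M → L — M:fork[blocks] ⇒ blocked
  3. R → S → L — S:chain[open] ⇒ active
Because an active path exists, R and L are not d-separated.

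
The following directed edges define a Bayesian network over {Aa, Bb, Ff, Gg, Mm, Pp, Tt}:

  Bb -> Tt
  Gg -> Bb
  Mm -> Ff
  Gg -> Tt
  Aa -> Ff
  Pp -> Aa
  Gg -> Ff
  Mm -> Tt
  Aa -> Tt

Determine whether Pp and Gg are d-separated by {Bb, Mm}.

Yes — Pp and Gg are d-separated given {Bb, Mm}.

6 paths connect Pp and Gg; each must be blocked for d-separation to hold:
Path 1: Pp → Aa → Tt ← Gg
  Tt is a collider here and neither Tt nor any of its descendants is conditioned on, so the collider stays closed — the path is blocked at Tt.
Path 2: Pp → Aa → Tt ← Bb ← Gg
  Tt is a collider here and neither Tt nor any of its descendants is conditioned on, so the collider stays closed — the path is blocked at Tt.
Path 3: Pp → Aa → Tt ← Mm → Ff ← Gg
  Tt is a collider here and neither Tt nor any of its descendants is conditioned on, so the collider stays closed — the path is blocked at Tt.
Path 4: Pp → Aa → Ff ← Gg
  Ff is a collider here and neither Ff nor any of its descendants is conditioned on, so the collider stays closed — the path is blocked at Ff.
Path 5: Pp → Aa → Ff ← Mm → Tt ← Gg
  Ff is a collider here and neither Ff nor any of its descendants is conditioned on, so the collider stays closed — the path is blocked at Ff.
Path 6: Pp → Aa → Ff ← Mm → Tt ← Bb ← Gg
  Ff is a collider here and neither Ff nor any of its descendants is conditioned on, so the collider stays closed — the path is blocked at Ff.
Every path is blocked, so Pp and Gg are d-separated given {Bb, Mm}.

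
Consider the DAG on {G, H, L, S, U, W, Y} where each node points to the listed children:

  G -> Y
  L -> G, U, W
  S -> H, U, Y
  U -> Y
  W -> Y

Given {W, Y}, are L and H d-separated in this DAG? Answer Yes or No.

No

We examine all 6 paths between L and H:
Path 1: L → G → Y ← S → H
  G is a chain and G is not conditioned on; Y is a collider and Y is conditioned on, which opens it; S is a fork and S is not conditioned on — no node blocks this path, so it is active.
Path 2: L → G → Y ← U ← S → H
  G is a chain and G is not conditioned on; Y is a collider and Y is conditioned on, which opens it; U is a chain and U is not conditioned on; S is a fork and S is not conditioned on — no node blocks this path, so it is active.
Path 3: L → W → Y ← S → H
  W is a chain here and W is conditioned on, so the path is blocked at W.
Path 4: L → W → Y ← U ← S → H
  W is a chain here and W is conditioned on, so the path is blocked at W.
Path 5: L → U ← S → H
  U is a collider and its descendant Y is conditioned on, which opens it; S is a fork and S is not conditioned on — no node blocks this path, so it is active.
Path 6: L → U → Y ← S → H
  U is a chain and U is not conditioned on; Y is a collider and Y is conditioned on, which opens it; S is a fork and S is not conditioned on — no node blocks this path, so it is active.
At least one path is unblocked, so d-separation fails.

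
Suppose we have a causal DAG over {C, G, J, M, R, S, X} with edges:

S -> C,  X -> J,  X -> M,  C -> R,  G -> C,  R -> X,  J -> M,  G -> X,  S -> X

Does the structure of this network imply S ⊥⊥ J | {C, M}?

No

We examine all 6 paths between S and J:
  1. S → C → R → X → M ← J — C:chain[blocks]; R:chain[open]; X:chain[open]; M:collider[open] ⇒ blocked
  2. S → C → R → X → J — C:chain[blocks]; R:chain[open]; X:chain[open] ⇒ blocked
  3. S → C ← G → X → M ← J — C:collider[open]; G:fork[open]; X:chain[open]; M:collider[open] ⇒ active
  4. S → C ← G → X → J — C:collider[open]; G:fork[open]; X:chain[open] ⇒ active
  5. S → X → M ← J — X:chain[open]; M:collider[open] ⇒ active
  6. S → X → J — X:chain[open] ⇒ active
At least one path is unblocked, so d-separation fails.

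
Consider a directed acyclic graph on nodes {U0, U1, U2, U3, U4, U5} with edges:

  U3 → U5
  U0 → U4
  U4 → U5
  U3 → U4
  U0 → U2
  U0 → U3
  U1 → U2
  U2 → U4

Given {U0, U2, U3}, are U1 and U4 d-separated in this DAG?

Yes

4 paths connect U1 and U4; each must be blocked for d-separation to hold:
Path 1: U1 → U2 ← U0 → U3 → U4
  U0 is a fork here and U0 is conditioned on, so the path is blocked at U0.
Path 2: U1 → U2 ← U0 → U3 → U5 ← U4
  U0 is a fork here and U0 is conditioned on, so the path is blocked at U0.
Path 3: U1 → U2 ← U0 → U4
  U0 is a fork here and U0 is conditioned on, so the path is blocked at U0.
Path 4: U1 → U2 → U4
  U2 is a chain here and U2 is conditioned on, so the path is blocked at U2.
All paths are blocked; U1 ⊥ U4 | {U0, U2, U3} holds.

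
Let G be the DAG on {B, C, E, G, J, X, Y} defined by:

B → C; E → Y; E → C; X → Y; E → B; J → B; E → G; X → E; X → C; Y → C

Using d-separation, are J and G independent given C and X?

No

6 paths connect J and G; each must be blocked for d-separation to hold:
Path 1: J → B ← E → G
  B is a collider and its descendant C is conditioned on, which opens it; E is a fork and E is not conditioned on — no node blocks this path, so it is active.
Path 2: J → B → C ← E → G
  B is a chain and B is not conditioned on; C is a collider and C is conditioned on, which opens it; E is a fork and E is not conditioned on — no node blocks this path, so it is active.
Path 3: J → B → C ← Y ← E → G
  B is a chain and B is not conditioned on; C is a collider and C is conditioned on, which opens it; Y is a chain and Y is not conditioned on; E is a fork and E is not conditioned on — no node blocks this path, so it is active.
Path 4: J → B → C ← Y ← X → E → G
  X is a fork here and X is conditioned on, so the path is blocked at X.
Path 5: J → B → C ← X → E → G
  X is a fork here and X is conditioned on, so the path is blocked at X.
Path 6: J → B → C ← X → Y ← E → G
  X is a fork here and X is conditioned on, so the path is blocked at X.
Since the path J → B ← E → G is active, J and G are not d-separated given {C, X}.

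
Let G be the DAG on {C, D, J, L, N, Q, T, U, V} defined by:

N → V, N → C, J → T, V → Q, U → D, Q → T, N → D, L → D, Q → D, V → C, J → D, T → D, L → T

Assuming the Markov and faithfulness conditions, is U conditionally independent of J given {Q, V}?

Yes

6 paths connect U and J; each must be blocked for d-separation to hold:
Path 1: U → D ← L → T ← J
  D is a collider here and neither D nor any of its descendants is conditioned on, so the collider stays closed — the path is blocked at D.
Path 2: U → D ← Q → T ← J
  D is a collider here and neither D nor any of its descendants is conditioned on, so the collider stays closed — the path is blocked at D.
Path 3: U → D ← N → C ← V → Q → T ← J
  D is a collider here and neither D nor any of its descendants is conditioned on, so the collider stays closed — the path is blocked at D.
Path 4: U → D ← N → V → Q → T ← J
  D is a collider here and neither D nor any of its descendants is conditioned on, so the collider stays closed — the path is blocked at D.
Path 5: U → D ← J
  D is a collider here and neither D nor any of its descendants is conditioned on, so the collider stays closed — the path is blocked at D.
Path 6: U → D ← T ← J
  D is a collider here and neither D nor any of its descendants is conditioned on, so the collider stays closed — the path is blocked at D.
Every path is blocked, so U and J are d-separated given {Q, V}.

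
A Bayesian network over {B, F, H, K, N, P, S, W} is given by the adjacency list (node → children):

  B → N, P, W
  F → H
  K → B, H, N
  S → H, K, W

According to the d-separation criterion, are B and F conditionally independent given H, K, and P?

Yes — B and F are d-separated given {H, K, P}.

Enumerating the 6 paths from B to F and testing each for blocking by {H, K, P}:
Path 1: B → W ← S → H ← F
  W is a collider here and neither W nor any of its descendants is conditioned on, so the collider stays closed — the path is blocked at W.
Path 2: B → W ← S → K → H ← F
  W is a collider here and neither W nor any of its descendants is conditioned on, so the collider stays closed — the path is blocked at W.
Path 3: B ← K → H ← F
  K is a fork here and K is conditioned on, so the path is blocked at K.
Path 4: B ← K ← S → H ← F
  K is a chain here and K is conditioned on, so the path is blocked at K.
Path 5: B → N ← K → H ← F
  N is a collider here and neither N nor any of its descendants is conditioned on, so the collider stays closed — the path is blocked at N.
Path 6: B → N ← K ← S → H ← F
  N is a collider here and neither N nor any of its descendants is conditioned on, so the collider stays closed — the path is blocked at N.
Since every path is blocked, d-separation holds.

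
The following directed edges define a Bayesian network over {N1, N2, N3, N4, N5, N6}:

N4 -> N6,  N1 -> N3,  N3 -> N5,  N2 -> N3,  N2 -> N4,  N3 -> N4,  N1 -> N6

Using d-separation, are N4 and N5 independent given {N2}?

No

Enumerating the 3 paths from N4 to N5 and testing each for blocking by {N2}:
Path 1: N4 ← N3 → N5
  N3 is a fork and N3 is not conditioned on — no node blocks this path, so it is active.
Path 2: N4 ← N2 → N3 → N5
  N2 is a fork here and N2 is conditioned on, so the path is blocked at N2.
Path 3: N4 → N6 ← N1 → N3 → N5
  N6 is a collider here and neither N6 nor any of its descendants is conditioned on, so the collider stays closed — the path is blocked at N6.
At least one path is unblocked, so d-separation fails.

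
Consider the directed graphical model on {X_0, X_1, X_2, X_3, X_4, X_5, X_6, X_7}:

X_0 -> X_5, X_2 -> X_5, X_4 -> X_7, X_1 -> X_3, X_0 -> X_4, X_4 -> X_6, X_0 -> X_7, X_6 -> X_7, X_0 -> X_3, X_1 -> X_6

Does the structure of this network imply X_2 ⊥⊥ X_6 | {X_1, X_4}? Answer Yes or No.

5 paths connect X_2 and X_6; each must be blocked for d-separation to hold:
Path 1: X_2 → X_5 ← X_0 → X_7 ← X_6
  X_5 is a collider here and neither X_5 nor any of its descendants is conditioned on, so the collider stays closed — the path is blocked at X_5.
Path 2: X_2 → X_5 ← X_0 → X_7 ← X_4 → X_6
  X_5 is a collider here and neither X_5 nor any of its descendants is conditioned on, so the collider stays closed — the path is blocked at X_5.
Path 3: X_2 → X_5 ← X_0 → X_4 → X_6
  X_5 is a collider here and neither X_5 nor any of its descendants is conditioned on, so the collider stays closed — the path is blocked at X_5.
Path 4: X_2 → X_5 ← X_0 → X_4 → X_7 ← X_6
  X_5 is a collider here and neither X_5 nor any of its descendants is conditioned on, so the collider stays closed — the path is blocked at X_5.
Path 5: X_2 → X_5 ← X_0 → X_3 ← X_1 → X_6
  X_5 is a collider here and neither X_5 nor any of its descendants is conditioned on, so the collider stays closed — the path is blocked at X_5.
All paths are blocked; X_2 ⊥ X_6 | {X_1, X_4} holds.

Yes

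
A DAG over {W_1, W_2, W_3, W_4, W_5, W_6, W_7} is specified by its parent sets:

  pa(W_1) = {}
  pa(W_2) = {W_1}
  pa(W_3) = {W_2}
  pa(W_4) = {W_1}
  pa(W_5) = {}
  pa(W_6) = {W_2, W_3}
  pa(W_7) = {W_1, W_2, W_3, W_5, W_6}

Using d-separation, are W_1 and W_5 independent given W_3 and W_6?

Yes

We examine all 6 paths between W_1 and W_5:
Path 1: W_1 → W_2 → W_7 ← W_5
  W_7 is a collider here and neither W_7 nor any of its descendants is conditioned on, so the collider stays closed — the path is blocked at W_7.
Path 2: W_1 → W_2 → W_6 → W_7 ← W_5
  W_6 is a chain here and W_6 is conditioned on, so the path is blocked at W_6.
Path 3: W_1 → W_2 → W_6 ← W_3 → W_7 ← W_5
  W_3 is a fork here and W_3 is conditioned on, so the path is blocked at W_3.
Path 4: W_1 → W_2 → W_3 → W_7 ← W_5
  W_3 is a chain here and W_3 is conditioned on, so the path is blocked at W_3.
Path 5: W_1 → W_2 → W_3 → W_6 → W_7 ← W_5
  W_3 is a chain here and W_3 is conditioned on, so the path is blocked at W_3.
Path 6: W_1 → W_7 ← W_5
  W_7 is a collider here and neither W_7 nor any of its descendants is conditioned on, so the collider stays closed — the path is blocked at W_7.
Since every path is blocked, d-separation holds.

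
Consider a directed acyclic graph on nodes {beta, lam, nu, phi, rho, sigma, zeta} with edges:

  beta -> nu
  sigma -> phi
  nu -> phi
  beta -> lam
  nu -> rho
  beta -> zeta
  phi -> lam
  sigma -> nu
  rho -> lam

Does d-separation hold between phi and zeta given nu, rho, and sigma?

Yes

We examine all 6 paths between phi and zeta:
Path 1: phi ← sigma → nu → rho → lam ← beta → zeta
  sigma is a fork here and sigma is conditioned on, so the path is blocked at sigma.
Path 2: phi ← sigma → nu ← beta → zeta
  sigma is a fork here and sigma is conditioned on, so the path is blocked at sigma.
Path 3: phi ← nu → rho → lam ← beta → zeta
  nu is a fork here and nu is conditioned on, so the path is blocked at nu.
Path 4: phi ← nu ← beta → zeta
  nu is a chain here and nu is conditioned on, so the path is blocked at nu.
Path 5: phi → lam ← rho ← nu ← beta → zeta
  lam is a collider here and neither lam nor any of its descendants is conditioned on, so the collider stays closed — the path is blocked at lam.
Path 6: phi → lam ← beta → zeta
  lam is a collider here and neither lam nor any of its descendants is conditioned on, so the collider stays closed — the path is blocked at lam.
All paths are blocked; phi ⊥ zeta | {nu, rho, sigma} holds.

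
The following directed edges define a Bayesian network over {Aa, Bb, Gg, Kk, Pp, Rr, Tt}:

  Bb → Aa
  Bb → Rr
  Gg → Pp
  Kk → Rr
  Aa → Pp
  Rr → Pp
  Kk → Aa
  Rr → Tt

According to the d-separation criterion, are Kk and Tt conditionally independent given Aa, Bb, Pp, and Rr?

Yes

Enumerating the 3 paths from Kk to Tt and testing each for blocking by {Aa, Bb, Pp, Rr}:
Path 1: Kk → Rr → Tt
  Rr is a chain here and Rr is conditioned on, so the path is blocked at Rr.
Path 2: Kk → Aa ← Bb → Rr → Tt
  Bb is a fork here and Bb is conditioned on, so the path is blocked at Bb.
Path 3: Kk → Aa → Pp ← Rr → Tt
  Aa is a chain here and Aa is conditioned on, so the path is blocked at Aa.
Since every path is blocked, d-separation holds.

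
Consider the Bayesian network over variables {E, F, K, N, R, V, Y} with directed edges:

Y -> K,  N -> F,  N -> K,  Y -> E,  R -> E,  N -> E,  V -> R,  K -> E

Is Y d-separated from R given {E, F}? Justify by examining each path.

We examine all 3 paths between Y and R:
  1. Y → E ← R — E:collider[open] ⇒ active
  2. Y → K ← N → E ← R — K:collider[open]; N:fork[open]; E:collider[open] ⇒ active
  3. Y → K → E ← R — K:chain[open]; E:collider[open] ⇒ active
At least one path is unblocked, so d-separation fails.

No — Y and R are not d-separated given {E, F}.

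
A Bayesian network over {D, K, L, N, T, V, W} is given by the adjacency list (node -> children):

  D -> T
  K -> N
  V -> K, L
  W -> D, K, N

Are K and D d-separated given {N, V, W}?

We examine all 2 paths between K and D:
Path 1: K ← W → D
  W is a fork here and W is conditioned on, so the path is blocked at W.
Path 2: K → N ← W → D
  W is a fork here and W is conditioned on, so the path is blocked at W.
All paths are blocked; K ⊥ D | {N, V, W} holds.

Yes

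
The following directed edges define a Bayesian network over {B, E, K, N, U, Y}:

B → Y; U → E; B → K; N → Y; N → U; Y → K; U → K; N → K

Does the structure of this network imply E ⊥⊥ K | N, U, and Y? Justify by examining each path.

Yes

We examine all 4 paths between E and K:
  1. E ← U ← N → Y → K — U:chain[blocks]; N:fork[blocks]; Y:chain[blocks] ⇒ blocked
  2. E ← U ← N → Y ← B → K — U:chain[blocks]; N:fork[blocks]; Y:collider[open]; B:fork[open] ⇒ blocked
  3. E ← U ← N → K — U:chain[blocks]; N:fork[blocks] ⇒ blocked
  4. E ← U → K — U:fork[blocks] ⇒ blocked
Every path is blocked, so E and K are d-separated given {N, U, Y}.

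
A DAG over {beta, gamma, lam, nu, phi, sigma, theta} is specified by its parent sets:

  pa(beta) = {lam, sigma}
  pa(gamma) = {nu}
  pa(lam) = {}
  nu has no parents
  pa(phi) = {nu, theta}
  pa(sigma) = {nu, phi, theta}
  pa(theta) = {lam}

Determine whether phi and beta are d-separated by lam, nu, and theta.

No

There are 6 undirected paths between phi and beta; checking each against the conditioning set {lam, nu, theta}:
Path 1: phi ← nu → sigma → beta
  nu is a fork here and nu is conditioned on, so the path is blocked at nu.
Path 2: phi ← nu → sigma ← theta ← lam → beta
  nu is a fork here and nu is conditioned on, so the path is blocked at nu.
Path 3: phi → sigma → beta
  sigma is a chain and sigma is not conditioned on — no node blocks this path, so it is active.
Path 4: phi → sigma ← theta ← lam → beta
  sigma is a collider here and neither sigma nor any of its descendants is conditioned on, so the collider stays closed — the path is blocked at sigma.
Path 5: phi ← theta → sigma → beta
  theta is a fork here and theta is conditioned on, so the path is blocked at theta.
Path 6: phi ← theta ← lam → beta
  theta is a chain here and theta is conditioned on, so the path is blocked at theta.
At least one path is unblocked, so d-separation fails.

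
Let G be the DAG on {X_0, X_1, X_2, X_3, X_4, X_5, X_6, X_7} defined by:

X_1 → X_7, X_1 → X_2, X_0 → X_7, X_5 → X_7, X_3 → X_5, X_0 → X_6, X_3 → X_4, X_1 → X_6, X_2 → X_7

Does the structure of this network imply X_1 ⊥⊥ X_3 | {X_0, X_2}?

3 paths connect X_1 and X_3; each must be blocked for d-separation to hold:
Path 1: X_1 → X_6 ← X_0 → X_7 ← X_5 ← X_3
  X_6 is a collider here and neither X_6 nor any of its descendants is conditioned on, so the collider stays closed — the path is blocked at X_6.
Path 2: X_1 → X_2 → X_7 ← X_5 ← X_3
  X_2 is a chain here and X_2 is conditioned on, so the path is blocked at X_2.
Path 3: X_1 → X_7 ← X_5 ← X_3
  X_7 is a collider here and neither X_7 nor any of its descendants is conditioned on, so the collider stays closed — the path is blocked at X_7.
Every path is blocked, so X_1 and X_3 are d-separated given {X_0, X_2}.

Yes — X_1 and X_3 are d-separated given {X_0, X_2}.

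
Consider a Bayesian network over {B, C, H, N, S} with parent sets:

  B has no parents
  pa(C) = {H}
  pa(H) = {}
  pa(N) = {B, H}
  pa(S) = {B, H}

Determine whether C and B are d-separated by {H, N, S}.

2 paths connect C and B; each must be blocked for d-separation to hold:
Path 1: C ← H → N ← B
  H is a fork here and H is conditioned on, so the path is blocked at H.
Path 2: C ← H → S ← B
  H is a fork here and H is conditioned on, so the path is blocked at H.
Every path is blocked, so C and B are d-separated given {H, N, S}.

Yes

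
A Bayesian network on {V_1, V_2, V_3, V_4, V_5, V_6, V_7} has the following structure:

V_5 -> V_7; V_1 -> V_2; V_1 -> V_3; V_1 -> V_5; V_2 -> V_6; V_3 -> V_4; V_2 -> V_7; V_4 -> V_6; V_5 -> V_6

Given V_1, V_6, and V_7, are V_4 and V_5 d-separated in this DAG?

No — V_4 and V_5 are not d-separated given {V_1, V_6, V_7}.

Enumerating the 6 paths from V_4 to V_5 and testing each for blocking by {V_1, V_6, V_7}:
Path 1: V_4 ← V_3 ← V_1 → V_5
  V_1 is a fork here and V_1 is conditioned on, so the path is blocked at V_1.
Path 2: V_4 ← V_3 ← V_1 → V_2 → V_6 ← V_5
  V_1 is a fork here and V_1 is conditioned on, so the path is blocked at V_1.
Path 3: V_4 ← V_3 ← V_1 → V_2 → V_7 ← V_5
  V_1 is a fork here and V_1 is conditioned on, so the path is blocked at V_1.
Path 4: V_4 → V_6 ← V_5
  V_6 is a collider and V_6 is conditioned on, which opens it — no node blocks this path, so it is active.
Path 5: V_4 → V_6 ← V_2 ← V_1 → V_5
  V_1 is a fork here and V_1 is conditioned on, so the path is blocked at V_1.
Path 6: V_4 → V_6 ← V_2 → V_7 ← V_5
  V_6 is a collider and V_6 is conditioned on, which opens it; V_2 is a fork and V_2 is not conditioned on; V_7 is a collider and V_7 is conditioned on, which opens it — no node blocks this path, so it is active.
Because an active path exists, V_4 and V_5 are not d-separated.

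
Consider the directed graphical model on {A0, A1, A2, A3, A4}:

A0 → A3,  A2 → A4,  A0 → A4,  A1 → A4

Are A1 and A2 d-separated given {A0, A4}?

No — A1 and A2 are not d-separated given {A0, A4}.

The only undirected path from A1 to A2 is:
  1. A1 → A4 ← A2 — A4:collider[open] ⇒ active
Because an active path exists, A1 and A2 are not d-separated.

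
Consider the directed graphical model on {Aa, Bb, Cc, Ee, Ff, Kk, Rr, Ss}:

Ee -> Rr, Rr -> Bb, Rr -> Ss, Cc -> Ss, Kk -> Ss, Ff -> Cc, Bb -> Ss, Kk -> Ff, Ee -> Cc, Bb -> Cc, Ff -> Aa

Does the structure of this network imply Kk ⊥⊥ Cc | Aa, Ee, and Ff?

6 paths connect Kk and Cc; each must be blocked for d-separation to hold:
Path 1: Kk → Ff → Cc
  Ff is a chain here and Ff is conditioned on, so the path is blocked at Ff.
Path 2: Kk → Ss ← Rr → Bb → Cc
  Ss is a collider here and neither Ss nor any of its descendants is conditioned on, so the collider stays closed — the path is blocked at Ss.
Path 3: Kk → Ss ← Rr ← Ee → Cc
  Ss is a collider here and neither Ss nor any of its descendants is conditioned on, so the collider stays closed — the path is blocked at Ss.
Path 4: Kk → Ss ← Cc
  Ss is a collider here and neither Ss nor any of its descendants is conditioned on, so the collider stays closed — the path is blocked at Ss.
Path 5: Kk → Ss ← Bb ← Rr ← Ee → Cc
  Ss is a collider here and neither Ss nor any of its descendants is conditioned on, so the collider stays closed — the path is blocked at Ss.
Path 6: Kk → Ss ← Bb → Cc
  Ss is a collider here and neither Ss nor any of its descendants is conditioned on, so the collider stays closed — the path is blocked at Ss.
All paths are blocked; Kk ⊥ Cc | {Aa, Ee, Ff} holds.

Yes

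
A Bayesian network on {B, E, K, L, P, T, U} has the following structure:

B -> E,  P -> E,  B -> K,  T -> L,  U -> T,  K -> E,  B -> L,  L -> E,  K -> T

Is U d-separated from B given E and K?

No

Enumerating the 6 paths from U to B and testing each for blocking by {E, K}:
Path 1: U → T ← K → E ← L ← B
  K is a fork here and K is conditioned on, so the path is blocked at K.
Path 2: U → T ← K → E ← B
  K is a fork here and K is conditioned on, so the path is blocked at K.
Path 3: U → T ← K ← B
  K is a chain here and K is conditioned on, so the path is blocked at K.
Path 4: U → T → L → E ← K ← B
  K is a chain here and K is conditioned on, so the path is blocked at K.
Path 5: U → T → L → E ← B
  T is a chain and T is not conditioned on; L is a chain and L is not conditioned on; E is a collider and E is conditioned on, which opens it — no node blocks this path, so it is active.
Path 6: U → T → L ← B
  T is a chain and T is not conditioned on; L is a collider and its descendant E is conditioned on, which opens it — no node blocks this path, so it is active.
At least one path is unblocked, so d-separation fails.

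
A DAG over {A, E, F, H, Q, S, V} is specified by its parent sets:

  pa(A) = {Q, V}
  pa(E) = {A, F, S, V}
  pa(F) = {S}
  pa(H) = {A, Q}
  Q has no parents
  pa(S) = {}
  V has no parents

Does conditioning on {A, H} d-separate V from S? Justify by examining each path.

We examine all 4 paths between V and S:
Path 1: V → A → E ← F ← S
  A is a chain here and A is conditioned on, so the path is blocked at A.
Path 2: V → A → E ← S
  A is a chain here and A is conditioned on, so the path is blocked at A.
Path 3: V → E ← F ← S
  E is a collider here and neither E nor any of its descendants is conditioned on, so the collider stays closed — the path is blocked at E.
Path 4: V → E ← S
  E is a collider here and neither E nor any of its descendants is conditioned on, so the collider stays closed — the path is blocked at E.
Since every path is blocked, d-separation holds.

Yes — V and S are d-separated given {A, H}.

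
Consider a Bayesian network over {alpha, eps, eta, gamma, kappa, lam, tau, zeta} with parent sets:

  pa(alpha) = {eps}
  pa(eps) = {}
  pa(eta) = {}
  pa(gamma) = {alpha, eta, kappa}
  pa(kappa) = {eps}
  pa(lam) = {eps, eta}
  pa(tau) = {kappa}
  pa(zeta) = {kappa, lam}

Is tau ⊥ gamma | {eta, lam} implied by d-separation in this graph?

5 paths connect tau and gamma; each must be blocked for d-separation to hold:
  1. tau ← kappa → gamma — kappa:fork[open] ⇒ active
  2. tau ← kappa → zeta ← lam ← eta → gamma — kappa:fork[open]; zeta:collider[blocks]; lam:chain[blocks]; eta:fork[blocks] ⇒ blocked
  3. tau ← kappa → zeta ← lam ← eps → alpha → gamma — kappa:fork[open]; zeta:collider[blocks]; lam:chain[blocks]; eps:fork[open]; alpha:chain[open] ⇒ blocked
  4. tau ← kappa ← eps → alpha → gamma — kappa:chain[open]; eps:fork[open]; alpha:chain[open] ⇒ active
  5. tau ← kappa ← eps → lam ← eta → gamma — kappa:chain[open]; eps:fork[open]; lam:collider[open]; eta:fork[blocks] ⇒ blocked
At least one path is unblocked, so d-separation fails.

No — tau and gamma are not d-separated given {eta, lam}.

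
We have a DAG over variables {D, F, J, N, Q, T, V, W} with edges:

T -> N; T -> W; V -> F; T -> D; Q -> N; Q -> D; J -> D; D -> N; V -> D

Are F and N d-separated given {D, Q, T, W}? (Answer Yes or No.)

Yes

We examine all 3 paths between F and N:
Path 1: F ← V → D → N
  D is a chain here and D is conditioned on, so the path is blocked at D.
Path 2: F ← V → D ← T → N
  T is a fork here and T is conditioned on, so the path is blocked at T.
Path 3: F ← V → D ← Q → N
  Q is a fork here and Q is conditioned on, so the path is blocked at Q.
Since every path is blocked, d-separation holds.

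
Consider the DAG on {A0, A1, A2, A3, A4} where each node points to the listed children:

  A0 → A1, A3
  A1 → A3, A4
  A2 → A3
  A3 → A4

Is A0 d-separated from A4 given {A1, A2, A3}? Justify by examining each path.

Enumerating the 4 paths from A0 to A4 and testing each for blocking by {A1, A2, A3}:
  1. A0 → A1 → A3 → A4 — A1:chain[blocks]; A3:chain[blocks] ⇒ blocked
  2. A0 → A1 → A4 — A1:chain[blocks] ⇒ blocked
  3. A0 → A3 ← A1 → A4 — A3:collider[open]; A1:fork[blocks] ⇒ blocked
  4. A0 → A3 → A4 — A3:chain[blocks] ⇒ blocked
Since every path is blocked, d-separation holds.

Yes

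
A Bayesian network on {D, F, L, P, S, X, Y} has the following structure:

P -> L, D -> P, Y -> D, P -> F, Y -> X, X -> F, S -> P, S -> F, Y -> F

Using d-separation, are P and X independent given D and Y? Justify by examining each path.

Yes

6 paths connect P and X; each must be blocked for d-separation to hold:
Path 1: P ← D ← Y → F ← X
  D is a chain here and D is conditioned on, so the path is blocked at D.
Path 2: P ← D ← Y → X
  D is a chain here and D is conditioned on, so the path is blocked at D.
Path 3: P ← S → F ← Y → X
  F is a collider here and neither F nor any of its descendants is conditioned on, so the collider stays closed — the path is blocked at F.
Path 4: P ← S → F ← X
  F is a collider here and neither F nor any of its descendants is conditioned on, so the collider stays closed — the path is blocked at F.
Path 5: P → F ← Y → X
  F is a collider here and neither F nor any of its descendants is conditioned on, so the collider stays closed — the path is blocked at F.
Path 6: P → F ← X
  F is a collider here and neither F nor any of its descendants is conditioned on, so the collider stays closed — the path is blocked at F.
All paths are blocked; P ⊥ X | {D, Y} holds.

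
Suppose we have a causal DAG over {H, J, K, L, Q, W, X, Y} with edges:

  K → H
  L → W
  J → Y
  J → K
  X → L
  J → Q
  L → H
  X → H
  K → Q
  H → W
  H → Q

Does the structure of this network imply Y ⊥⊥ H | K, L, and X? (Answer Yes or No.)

Yes

There are 4 undirected paths between Y and H; checking each against the conditioning set {K, L, X}:
  1. Y ← J → K → Q ← H — J:fork[open]; K:chain[blocks]; Q:collider[blocks] ⇒ blocked
  2. Y ← J → K → H — J:fork[open]; K:chain[blocks] ⇒ blocked
  3. Y ← J → Q ← K → H — J:fork[open]; Q:collider[blocks]; K:fork[blocks] ⇒ blocked
  4. Y ← J → Q ← H — J:fork[open]; Q:collider[blocks] ⇒ blocked
Since every path is blocked, d-separation holds.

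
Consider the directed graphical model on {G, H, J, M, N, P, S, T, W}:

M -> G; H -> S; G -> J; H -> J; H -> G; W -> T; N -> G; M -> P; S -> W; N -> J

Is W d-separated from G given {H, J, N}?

Yes — W and G are d-separated given {H, J, N}.

Enumerating the 3 paths from W to G and testing each for blocking by {H, J, N}:
  1. W ← S ← H → J ← N → G — S:chain[open]; H:fork[blocks]; J:collider[open]; N:fork[blocks] ⇒ blocked
  2. W ← S ← H → J ← G — S:chain[open]; H:fork[blocks]; J:collider[open] ⇒ blocked
  3. W ← S ← H → G — S:chain[open]; H:fork[blocks] ⇒ blocked
Since every path is blocked, d-separation holds.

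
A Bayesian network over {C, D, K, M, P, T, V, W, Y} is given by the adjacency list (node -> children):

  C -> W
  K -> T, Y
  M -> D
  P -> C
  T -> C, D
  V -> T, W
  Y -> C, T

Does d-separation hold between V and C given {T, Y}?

Yes — V and C are d-separated given {T, Y}.

4 paths connect V and C; each must be blocked for d-separation to hold:
  1. V → T → C — T:chain[blocks] ⇒ blocked
  2. V → T ← K → Y → C — T:collider[open]; K:fork[open]; Y:chain[blocks] ⇒ blocked
  3. V → T ← Y → C — T:collider[open]; Y:fork[blocks] ⇒ blocked
  4. V → W ← C — W:collider[blocks] ⇒ blocked
All paths are blocked; V ⊥ C | {T, Y} holds.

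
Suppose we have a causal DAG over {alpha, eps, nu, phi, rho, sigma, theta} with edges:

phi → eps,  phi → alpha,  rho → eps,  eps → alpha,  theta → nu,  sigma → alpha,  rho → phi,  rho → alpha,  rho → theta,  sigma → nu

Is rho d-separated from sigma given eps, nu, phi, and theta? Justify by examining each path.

Yes

There are 6 undirected paths between rho and sigma; checking each against the conditioning set {eps, nu, phi, theta}:
Path 1: rho → theta → nu ← sigma
  theta is a chain here and theta is conditioned on, so the path is blocked at theta.
Path 2: rho → alpha ← sigma
  alpha is a collider here and neither alpha nor any of its descendants is conditioned on, so the collider stays closed — the path is blocked at alpha.
Path 3: rho → eps → alpha ← sigma
  eps is a chain here and eps is conditioned on, so the path is blocked at eps.
Path 4: rho → eps ← phi → alpha ← sigma
  phi is a fork here and phi is conditioned on, so the path is blocked at phi.
Path 5: rho → phi → alpha ← sigma
  phi is a chain here and phi is conditioned on, so the path is blocked at phi.
Path 6: rho → phi → eps → alpha ← sigma
  phi is a chain here and phi is conditioned on, so the path is blocked at phi.
Every path is blocked, so rho and sigma are d-separated given {eps, nu, phi, theta}.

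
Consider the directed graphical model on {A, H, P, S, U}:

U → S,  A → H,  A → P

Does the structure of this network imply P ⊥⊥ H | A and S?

Only one path connects P and H:
  1. P ← A → H — A:fork[blocks] ⇒ blocked
Since every path is blocked, d-separation holds.

Yes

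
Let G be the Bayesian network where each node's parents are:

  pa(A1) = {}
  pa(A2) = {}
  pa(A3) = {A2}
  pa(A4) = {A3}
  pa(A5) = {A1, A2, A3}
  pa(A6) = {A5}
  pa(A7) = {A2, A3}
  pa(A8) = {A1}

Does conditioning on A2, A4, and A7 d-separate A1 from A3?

Enumerating the 3 paths from A1 to A3 and testing each for blocking by {A2, A4, A7}:
Path 1: A1 → A5 ← A2 → A3
  A5 is a collider here and neither A5 nor any of its descendants is conditioned on, so the collider stays closed — the path is blocked at A5.
Path 2: A1 → A5 ← A2 → A7 ← A3
  A5 is a collider here and neither A5 nor any of its descendants is conditioned on, so the collider stays closed — the path is blocked at A5.
Path 3: A1 → A5 ← A3
  A5 is a collider here and neither A5 nor any of its descendants is conditioned on, so the collider stays closed — the path is blocked at A5.
Every path is blocked, so A1 and A3 are d-separated given {A2, A4, A7}.

Yes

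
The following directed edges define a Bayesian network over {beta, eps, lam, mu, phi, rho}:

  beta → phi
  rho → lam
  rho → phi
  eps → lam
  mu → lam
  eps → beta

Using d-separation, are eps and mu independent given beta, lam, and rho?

Enumerating the 2 paths from eps to mu and testing each for blocking by {beta, lam, rho}:
Path 1: eps → lam ← mu
  lam is a collider and lam is conditioned on, which opens it — no node blocks this path, so it is active.
Path 2: eps → beta → phi ← rho → lam ← mu
  beta is a chain here and beta is conditioned on, so the path is blocked at beta.
At least one path is unblocked, so d-separation fails.

No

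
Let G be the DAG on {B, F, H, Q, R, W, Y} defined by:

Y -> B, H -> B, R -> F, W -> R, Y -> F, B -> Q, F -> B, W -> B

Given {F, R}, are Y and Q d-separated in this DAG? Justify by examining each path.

There are 3 undirected paths between Y and Q; checking each against the conditioning set {F, R}:
  1. Y → B → Q — B:chain[open] ⇒ active
  2. Y → F → B → Q — F:chain[blocks]; B:chain[open] ⇒ blocked
  3. Y → F ← R ← W → B → Q — F:collider[open]; R:chain[blocks]; W:fork[open]; B:chain[open] ⇒ blocked
Because an active path exists, Y and Q are not d-separated.

No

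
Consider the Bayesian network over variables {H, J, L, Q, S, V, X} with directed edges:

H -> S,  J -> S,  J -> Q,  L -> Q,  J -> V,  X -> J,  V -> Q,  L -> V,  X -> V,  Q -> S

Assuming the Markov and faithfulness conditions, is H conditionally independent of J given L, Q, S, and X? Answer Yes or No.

Enumerating the 6 paths from H to J and testing each for blocking by {L, Q, S, X}:
Path 1: H → S ← Q ← V ← J
  Q is a chain here and Q is conditioned on, so the path is blocked at Q.
Path 2: H → S ← Q ← V ← X → J
  Q is a chain here and Q is conditioned on, so the path is blocked at Q.
Path 3: H → S ← Q ← L → V ← J
  Q is a chain here and Q is conditioned on, so the path is blocked at Q.
Path 4: H → S ← Q ← L → V ← X → J
  Q is a chain here and Q is conditioned on, so the path is blocked at Q.
Path 5: H → S ← Q ← J
  Q is a chain here and Q is conditioned on, so the path is blocked at Q.
Path 6: H → S ← J
  S is a collider and S is conditioned on, which opens it — no node blocks this path, so it is active.
Because an active path exists, H and J are not d-separated.

No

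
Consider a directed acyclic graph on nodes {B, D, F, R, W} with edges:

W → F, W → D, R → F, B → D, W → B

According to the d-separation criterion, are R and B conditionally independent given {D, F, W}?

Yes

2 paths connect R and B; each must be blocked for d-separation to hold:
Path 1: R → F ← W → D ← B
  W is a fork here and W is conditioned on, so the path is blocked at W.
Path 2: R → F ← W → B
  W is a fork here and W is conditioned on, so the path is blocked at W.
All paths are blocked; R ⊥ B | {D, F, W} holds.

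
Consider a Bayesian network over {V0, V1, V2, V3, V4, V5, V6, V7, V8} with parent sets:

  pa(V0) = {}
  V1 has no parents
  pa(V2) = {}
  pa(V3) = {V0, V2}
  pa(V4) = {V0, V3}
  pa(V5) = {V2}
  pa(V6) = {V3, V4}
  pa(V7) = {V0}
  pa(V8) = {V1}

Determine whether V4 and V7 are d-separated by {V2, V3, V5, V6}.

No

3 paths connect V4 and V7; each must be blocked for d-separation to hold:
  1. V4 ← V3 ← V0 → V7 — V3:chain[blocks]; V0:fork[open] ⇒ blocked
  2. V4 ← V0 → V7 — V0:fork[open] ⇒ active
  3. V4 → V6 ← V3 ← V0 → V7 — V6:collider[open]; V3:chain[blocks]; V0:fork[open] ⇒ blocked
Since the path V4 ← V0 → V7 is active, V4 and V7 are not d-separated given {V2, V3, V5, V6}.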